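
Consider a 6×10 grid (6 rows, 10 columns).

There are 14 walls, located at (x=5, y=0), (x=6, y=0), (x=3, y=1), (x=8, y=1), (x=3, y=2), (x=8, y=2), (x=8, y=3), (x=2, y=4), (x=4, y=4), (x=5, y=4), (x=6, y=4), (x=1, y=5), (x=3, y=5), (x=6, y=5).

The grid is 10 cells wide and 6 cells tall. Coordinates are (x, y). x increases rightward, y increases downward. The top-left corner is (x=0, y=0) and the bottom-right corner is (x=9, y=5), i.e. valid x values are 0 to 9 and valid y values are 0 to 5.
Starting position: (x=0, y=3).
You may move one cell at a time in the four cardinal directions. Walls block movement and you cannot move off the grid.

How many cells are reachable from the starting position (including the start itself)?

BFS flood-fill from (x=0, y=3):
  Distance 0: (x=0, y=3)
  Distance 1: (x=0, y=2), (x=1, y=3), (x=0, y=4)
  Distance 2: (x=0, y=1), (x=1, y=2), (x=2, y=3), (x=1, y=4), (x=0, y=5)
  Distance 3: (x=0, y=0), (x=1, y=1), (x=2, y=2), (x=3, y=3)
  Distance 4: (x=1, y=0), (x=2, y=1), (x=4, y=3), (x=3, y=4)
  Distance 5: (x=2, y=0), (x=4, y=2), (x=5, y=3)
  Distance 6: (x=3, y=0), (x=4, y=1), (x=5, y=2), (x=6, y=3)
  Distance 7: (x=4, y=0), (x=5, y=1), (x=6, y=2), (x=7, y=3)
  Distance 8: (x=6, y=1), (x=7, y=2), (x=7, y=4)
  Distance 9: (x=7, y=1), (x=8, y=4), (x=7, y=5)
  Distance 10: (x=7, y=0), (x=9, y=4), (x=8, y=5)
  Distance 11: (x=8, y=0), (x=9, y=3), (x=9, y=5)
  Distance 12: (x=9, y=0), (x=9, y=2)
  Distance 13: (x=9, y=1)
Total reachable: 43 (grid has 46 open cells total)

Answer: Reachable cells: 43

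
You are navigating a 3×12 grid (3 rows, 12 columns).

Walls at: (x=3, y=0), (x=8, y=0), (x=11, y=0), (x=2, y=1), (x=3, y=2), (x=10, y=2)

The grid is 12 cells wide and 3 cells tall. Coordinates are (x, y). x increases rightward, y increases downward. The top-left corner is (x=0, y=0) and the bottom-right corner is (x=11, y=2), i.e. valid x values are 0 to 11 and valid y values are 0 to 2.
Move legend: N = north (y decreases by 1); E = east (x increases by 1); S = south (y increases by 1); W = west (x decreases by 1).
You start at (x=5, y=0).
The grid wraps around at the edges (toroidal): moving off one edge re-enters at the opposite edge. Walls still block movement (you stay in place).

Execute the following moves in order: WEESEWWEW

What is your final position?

Start: (x=5, y=0)
  W (west): (x=5, y=0) -> (x=4, y=0)
  E (east): (x=4, y=0) -> (x=5, y=0)
  E (east): (x=5, y=0) -> (x=6, y=0)
  S (south): (x=6, y=0) -> (x=6, y=1)
  E (east): (x=6, y=1) -> (x=7, y=1)
  W (west): (x=7, y=1) -> (x=6, y=1)
  W (west): (x=6, y=1) -> (x=5, y=1)
  E (east): (x=5, y=1) -> (x=6, y=1)
  W (west): (x=6, y=1) -> (x=5, y=1)
Final: (x=5, y=1)

Answer: Final position: (x=5, y=1)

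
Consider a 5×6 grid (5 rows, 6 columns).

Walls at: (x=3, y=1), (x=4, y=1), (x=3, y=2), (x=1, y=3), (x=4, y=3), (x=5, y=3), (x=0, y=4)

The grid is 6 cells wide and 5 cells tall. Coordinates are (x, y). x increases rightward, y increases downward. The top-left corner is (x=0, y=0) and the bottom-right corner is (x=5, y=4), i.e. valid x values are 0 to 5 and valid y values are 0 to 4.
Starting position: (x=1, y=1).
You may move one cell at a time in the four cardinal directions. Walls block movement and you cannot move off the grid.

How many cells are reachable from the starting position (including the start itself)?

Answer: Reachable cells: 23

Derivation:
BFS flood-fill from (x=1, y=1):
  Distance 0: (x=1, y=1)
  Distance 1: (x=1, y=0), (x=0, y=1), (x=2, y=1), (x=1, y=2)
  Distance 2: (x=0, y=0), (x=2, y=0), (x=0, y=2), (x=2, y=2)
  Distance 3: (x=3, y=0), (x=0, y=3), (x=2, y=3)
  Distance 4: (x=4, y=0), (x=3, y=3), (x=2, y=4)
  Distance 5: (x=5, y=0), (x=1, y=4), (x=3, y=4)
  Distance 6: (x=5, y=1), (x=4, y=4)
  Distance 7: (x=5, y=2), (x=5, y=4)
  Distance 8: (x=4, y=2)
Total reachable: 23 (grid has 23 open cells total)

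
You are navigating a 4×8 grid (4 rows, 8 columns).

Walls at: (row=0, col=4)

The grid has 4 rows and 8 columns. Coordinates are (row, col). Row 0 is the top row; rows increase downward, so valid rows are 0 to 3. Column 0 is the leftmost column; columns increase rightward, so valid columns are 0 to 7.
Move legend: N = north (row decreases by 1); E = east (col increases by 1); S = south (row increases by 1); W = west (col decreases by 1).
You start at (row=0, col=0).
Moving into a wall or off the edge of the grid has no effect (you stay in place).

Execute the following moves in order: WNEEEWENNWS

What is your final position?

Answer: Final position: (row=1, col=2)

Derivation:
Start: (row=0, col=0)
  W (west): blocked, stay at (row=0, col=0)
  N (north): blocked, stay at (row=0, col=0)
  E (east): (row=0, col=0) -> (row=0, col=1)
  E (east): (row=0, col=1) -> (row=0, col=2)
  E (east): (row=0, col=2) -> (row=0, col=3)
  W (west): (row=0, col=3) -> (row=0, col=2)
  E (east): (row=0, col=2) -> (row=0, col=3)
  N (north): blocked, stay at (row=0, col=3)
  N (north): blocked, stay at (row=0, col=3)
  W (west): (row=0, col=3) -> (row=0, col=2)
  S (south): (row=0, col=2) -> (row=1, col=2)
Final: (row=1, col=2)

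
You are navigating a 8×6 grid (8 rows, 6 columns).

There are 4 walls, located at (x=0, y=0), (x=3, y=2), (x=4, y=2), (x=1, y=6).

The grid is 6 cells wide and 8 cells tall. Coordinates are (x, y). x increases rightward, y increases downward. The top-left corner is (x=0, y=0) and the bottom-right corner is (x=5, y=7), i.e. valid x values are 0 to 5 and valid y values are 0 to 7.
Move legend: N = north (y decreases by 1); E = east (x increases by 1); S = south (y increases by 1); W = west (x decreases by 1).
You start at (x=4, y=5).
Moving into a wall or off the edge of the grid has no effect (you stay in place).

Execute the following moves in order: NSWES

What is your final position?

Answer: Final position: (x=4, y=6)

Derivation:
Start: (x=4, y=5)
  N (north): (x=4, y=5) -> (x=4, y=4)
  S (south): (x=4, y=4) -> (x=4, y=5)
  W (west): (x=4, y=5) -> (x=3, y=5)
  E (east): (x=3, y=5) -> (x=4, y=5)
  S (south): (x=4, y=5) -> (x=4, y=6)
Final: (x=4, y=6)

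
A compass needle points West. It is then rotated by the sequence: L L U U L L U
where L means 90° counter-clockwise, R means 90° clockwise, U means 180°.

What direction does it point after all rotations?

Answer: Final heading: East

Derivation:
Start: West
  L (left (90° counter-clockwise)) -> South
  L (left (90° counter-clockwise)) -> East
  U (U-turn (180°)) -> West
  U (U-turn (180°)) -> East
  L (left (90° counter-clockwise)) -> North
  L (left (90° counter-clockwise)) -> West
  U (U-turn (180°)) -> East
Final: East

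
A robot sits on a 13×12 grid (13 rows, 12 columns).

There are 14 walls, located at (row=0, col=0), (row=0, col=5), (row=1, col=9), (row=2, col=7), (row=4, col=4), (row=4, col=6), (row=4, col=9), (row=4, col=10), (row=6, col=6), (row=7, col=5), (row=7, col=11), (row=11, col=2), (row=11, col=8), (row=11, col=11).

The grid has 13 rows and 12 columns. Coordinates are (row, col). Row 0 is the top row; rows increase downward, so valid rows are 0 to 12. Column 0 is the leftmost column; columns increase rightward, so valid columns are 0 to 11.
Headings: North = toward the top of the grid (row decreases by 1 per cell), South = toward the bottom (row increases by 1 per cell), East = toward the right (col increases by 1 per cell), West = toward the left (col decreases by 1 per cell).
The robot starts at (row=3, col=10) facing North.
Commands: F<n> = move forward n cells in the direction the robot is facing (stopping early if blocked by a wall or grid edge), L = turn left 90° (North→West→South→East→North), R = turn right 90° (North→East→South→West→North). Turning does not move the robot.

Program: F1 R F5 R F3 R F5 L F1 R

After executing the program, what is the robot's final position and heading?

Start: (row=3, col=10), facing North
  F1: move forward 1, now at (row=2, col=10)
  R: turn right, now facing East
  F5: move forward 1/5 (blocked), now at (row=2, col=11)
  R: turn right, now facing South
  F3: move forward 3, now at (row=5, col=11)
  R: turn right, now facing West
  F5: move forward 5, now at (row=5, col=6)
  L: turn left, now facing South
  F1: move forward 0/1 (blocked), now at (row=5, col=6)
  R: turn right, now facing West
Final: (row=5, col=6), facing West

Answer: Final position: (row=5, col=6), facing West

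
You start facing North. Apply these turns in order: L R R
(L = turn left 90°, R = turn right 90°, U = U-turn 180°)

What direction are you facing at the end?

Answer: Final heading: East

Derivation:
Start: North
  L (left (90° counter-clockwise)) -> West
  R (right (90° clockwise)) -> North
  R (right (90° clockwise)) -> East
Final: East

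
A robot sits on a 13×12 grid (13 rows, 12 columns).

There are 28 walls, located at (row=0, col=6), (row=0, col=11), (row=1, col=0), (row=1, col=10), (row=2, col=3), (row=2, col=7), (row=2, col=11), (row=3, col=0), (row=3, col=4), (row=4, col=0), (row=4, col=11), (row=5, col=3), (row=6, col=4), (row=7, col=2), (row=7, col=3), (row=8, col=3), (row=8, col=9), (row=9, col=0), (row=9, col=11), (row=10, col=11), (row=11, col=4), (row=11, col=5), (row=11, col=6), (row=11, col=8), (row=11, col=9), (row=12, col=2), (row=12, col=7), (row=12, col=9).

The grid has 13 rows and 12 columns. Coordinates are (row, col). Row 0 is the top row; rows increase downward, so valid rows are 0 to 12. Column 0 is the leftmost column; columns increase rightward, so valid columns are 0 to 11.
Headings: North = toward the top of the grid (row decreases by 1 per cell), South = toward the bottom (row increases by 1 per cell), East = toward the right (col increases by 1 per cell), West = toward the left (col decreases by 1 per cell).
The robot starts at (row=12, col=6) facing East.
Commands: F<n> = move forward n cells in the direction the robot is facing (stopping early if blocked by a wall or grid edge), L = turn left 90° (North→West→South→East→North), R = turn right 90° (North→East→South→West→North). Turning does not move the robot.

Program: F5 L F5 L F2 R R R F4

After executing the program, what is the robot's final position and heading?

Start: (row=12, col=6), facing East
  F5: move forward 0/5 (blocked), now at (row=12, col=6)
  L: turn left, now facing North
  F5: move forward 0/5 (blocked), now at (row=12, col=6)
  L: turn left, now facing West
  F2: move forward 2, now at (row=12, col=4)
  R: turn right, now facing North
  R: turn right, now facing East
  R: turn right, now facing South
  F4: move forward 0/4 (blocked), now at (row=12, col=4)
Final: (row=12, col=4), facing South

Answer: Final position: (row=12, col=4), facing South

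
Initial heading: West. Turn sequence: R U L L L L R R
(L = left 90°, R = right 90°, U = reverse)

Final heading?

Start: West
  R (right (90° clockwise)) -> North
  U (U-turn (180°)) -> South
  L (left (90° counter-clockwise)) -> East
  L (left (90° counter-clockwise)) -> North
  L (left (90° counter-clockwise)) -> West
  L (left (90° counter-clockwise)) -> South
  R (right (90° clockwise)) -> West
  R (right (90° clockwise)) -> North
Final: North

Answer: Final heading: North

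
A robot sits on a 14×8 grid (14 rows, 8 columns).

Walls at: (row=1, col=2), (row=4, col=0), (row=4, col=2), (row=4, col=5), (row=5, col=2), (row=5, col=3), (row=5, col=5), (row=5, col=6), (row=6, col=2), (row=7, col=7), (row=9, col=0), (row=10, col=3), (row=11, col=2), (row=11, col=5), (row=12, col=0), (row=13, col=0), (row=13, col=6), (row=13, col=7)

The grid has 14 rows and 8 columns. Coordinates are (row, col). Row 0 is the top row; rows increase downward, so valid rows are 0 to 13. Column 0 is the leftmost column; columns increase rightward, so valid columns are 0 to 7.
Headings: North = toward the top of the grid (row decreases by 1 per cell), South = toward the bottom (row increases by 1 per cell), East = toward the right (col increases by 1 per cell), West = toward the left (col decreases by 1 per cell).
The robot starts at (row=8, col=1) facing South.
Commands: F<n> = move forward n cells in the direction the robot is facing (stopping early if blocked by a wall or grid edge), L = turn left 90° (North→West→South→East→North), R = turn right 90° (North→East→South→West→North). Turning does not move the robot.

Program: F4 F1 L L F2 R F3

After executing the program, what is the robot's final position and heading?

Start: (row=8, col=1), facing South
  F4: move forward 4, now at (row=12, col=1)
  F1: move forward 1, now at (row=13, col=1)
  L: turn left, now facing East
  L: turn left, now facing North
  F2: move forward 2, now at (row=11, col=1)
  R: turn right, now facing East
  F3: move forward 0/3 (blocked), now at (row=11, col=1)
Final: (row=11, col=1), facing East

Answer: Final position: (row=11, col=1), facing East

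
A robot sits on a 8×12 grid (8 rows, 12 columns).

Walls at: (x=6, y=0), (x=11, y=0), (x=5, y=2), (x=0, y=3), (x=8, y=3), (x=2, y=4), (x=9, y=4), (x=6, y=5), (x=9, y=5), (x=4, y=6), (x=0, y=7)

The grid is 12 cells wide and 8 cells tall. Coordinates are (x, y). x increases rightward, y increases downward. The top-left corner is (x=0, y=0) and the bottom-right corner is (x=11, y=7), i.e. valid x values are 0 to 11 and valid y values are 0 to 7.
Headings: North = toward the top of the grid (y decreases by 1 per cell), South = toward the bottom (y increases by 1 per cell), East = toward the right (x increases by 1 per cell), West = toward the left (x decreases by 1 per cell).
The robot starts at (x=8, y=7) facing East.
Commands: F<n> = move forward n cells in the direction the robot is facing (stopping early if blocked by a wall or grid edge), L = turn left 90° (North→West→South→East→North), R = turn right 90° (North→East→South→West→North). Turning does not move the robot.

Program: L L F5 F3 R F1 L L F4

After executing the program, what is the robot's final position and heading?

Start: (x=8, y=7), facing East
  L: turn left, now facing North
  L: turn left, now facing West
  F5: move forward 5, now at (x=3, y=7)
  F3: move forward 2/3 (blocked), now at (x=1, y=7)
  R: turn right, now facing North
  F1: move forward 1, now at (x=1, y=6)
  L: turn left, now facing West
  L: turn left, now facing South
  F4: move forward 1/4 (blocked), now at (x=1, y=7)
Final: (x=1, y=7), facing South

Answer: Final position: (x=1, y=7), facing South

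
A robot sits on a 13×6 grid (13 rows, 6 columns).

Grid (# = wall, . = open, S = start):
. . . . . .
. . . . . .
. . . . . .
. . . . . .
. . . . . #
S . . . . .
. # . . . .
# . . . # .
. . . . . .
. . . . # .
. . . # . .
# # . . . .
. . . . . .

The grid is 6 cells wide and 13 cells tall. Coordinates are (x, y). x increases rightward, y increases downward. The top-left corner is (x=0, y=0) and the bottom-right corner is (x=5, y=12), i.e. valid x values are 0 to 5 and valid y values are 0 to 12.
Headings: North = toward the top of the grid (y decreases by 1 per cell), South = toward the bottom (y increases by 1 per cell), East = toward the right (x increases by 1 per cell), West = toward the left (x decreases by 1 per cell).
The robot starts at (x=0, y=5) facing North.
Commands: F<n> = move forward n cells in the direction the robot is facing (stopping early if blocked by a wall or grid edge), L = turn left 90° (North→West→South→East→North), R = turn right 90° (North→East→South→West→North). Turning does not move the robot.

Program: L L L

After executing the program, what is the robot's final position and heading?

Start: (x=0, y=5), facing North
  L: turn left, now facing West
  L: turn left, now facing South
  L: turn left, now facing East
Final: (x=0, y=5), facing East

Answer: Final position: (x=0, y=5), facing East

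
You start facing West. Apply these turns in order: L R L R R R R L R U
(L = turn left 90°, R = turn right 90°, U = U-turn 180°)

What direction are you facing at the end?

Answer: Final heading: North

Derivation:
Start: West
  L (left (90° counter-clockwise)) -> South
  R (right (90° clockwise)) -> West
  L (left (90° counter-clockwise)) -> South
  R (right (90° clockwise)) -> West
  R (right (90° clockwise)) -> North
  R (right (90° clockwise)) -> East
  R (right (90° clockwise)) -> South
  L (left (90° counter-clockwise)) -> East
  R (right (90° clockwise)) -> South
  U (U-turn (180°)) -> North
Final: North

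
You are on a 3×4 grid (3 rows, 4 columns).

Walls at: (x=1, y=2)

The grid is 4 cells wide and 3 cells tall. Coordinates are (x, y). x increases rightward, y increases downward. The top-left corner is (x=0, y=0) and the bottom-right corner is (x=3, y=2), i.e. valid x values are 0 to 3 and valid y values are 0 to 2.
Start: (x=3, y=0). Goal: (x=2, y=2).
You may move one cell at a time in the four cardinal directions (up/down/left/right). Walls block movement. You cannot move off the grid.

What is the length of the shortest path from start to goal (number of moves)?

BFS from (x=3, y=0) until reaching (x=2, y=2):
  Distance 0: (x=3, y=0)
  Distance 1: (x=2, y=0), (x=3, y=1)
  Distance 2: (x=1, y=0), (x=2, y=1), (x=3, y=2)
  Distance 3: (x=0, y=0), (x=1, y=1), (x=2, y=2)  <- goal reached here
One shortest path (3 moves): (x=3, y=0) -> (x=2, y=0) -> (x=2, y=1) -> (x=2, y=2)

Answer: Shortest path length: 3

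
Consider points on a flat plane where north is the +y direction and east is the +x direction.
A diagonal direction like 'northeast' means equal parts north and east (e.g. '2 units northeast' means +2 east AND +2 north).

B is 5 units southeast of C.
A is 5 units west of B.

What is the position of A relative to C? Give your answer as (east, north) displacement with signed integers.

Place C at the origin (east=0, north=0).
  B is 5 units southeast of C: delta (east=+5, north=-5); B at (east=5, north=-5).
  A is 5 units west of B: delta (east=-5, north=+0); A at (east=0, north=-5).
Therefore A relative to C: (east=0, north=-5).

Answer: A is at (east=0, north=-5) relative to C.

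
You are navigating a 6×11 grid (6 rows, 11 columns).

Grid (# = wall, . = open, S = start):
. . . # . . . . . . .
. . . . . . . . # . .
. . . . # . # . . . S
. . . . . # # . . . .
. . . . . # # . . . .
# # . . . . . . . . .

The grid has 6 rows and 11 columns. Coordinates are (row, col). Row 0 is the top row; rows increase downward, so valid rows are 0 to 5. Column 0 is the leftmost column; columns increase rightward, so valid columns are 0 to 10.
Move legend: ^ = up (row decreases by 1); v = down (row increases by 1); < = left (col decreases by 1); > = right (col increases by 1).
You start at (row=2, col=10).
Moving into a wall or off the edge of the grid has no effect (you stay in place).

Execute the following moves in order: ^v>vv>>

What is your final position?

Answer: Final position: (row=4, col=10)

Derivation:
Start: (row=2, col=10)
  ^ (up): (row=2, col=10) -> (row=1, col=10)
  v (down): (row=1, col=10) -> (row=2, col=10)
  > (right): blocked, stay at (row=2, col=10)
  v (down): (row=2, col=10) -> (row=3, col=10)
  v (down): (row=3, col=10) -> (row=4, col=10)
  > (right): blocked, stay at (row=4, col=10)
  > (right): blocked, stay at (row=4, col=10)
Final: (row=4, col=10)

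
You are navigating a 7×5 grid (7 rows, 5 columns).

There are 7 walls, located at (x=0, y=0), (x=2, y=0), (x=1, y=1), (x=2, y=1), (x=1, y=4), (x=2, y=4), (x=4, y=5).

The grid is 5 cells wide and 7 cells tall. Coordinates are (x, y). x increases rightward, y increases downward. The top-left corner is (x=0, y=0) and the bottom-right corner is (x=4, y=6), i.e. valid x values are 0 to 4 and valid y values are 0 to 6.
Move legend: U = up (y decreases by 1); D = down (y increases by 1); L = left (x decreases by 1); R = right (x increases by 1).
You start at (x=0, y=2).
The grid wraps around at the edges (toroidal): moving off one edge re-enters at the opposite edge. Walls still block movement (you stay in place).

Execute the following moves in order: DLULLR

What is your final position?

Answer: Final position: (x=3, y=2)

Derivation:
Start: (x=0, y=2)
  D (down): (x=0, y=2) -> (x=0, y=3)
  L (left): (x=0, y=3) -> (x=4, y=3)
  U (up): (x=4, y=3) -> (x=4, y=2)
  L (left): (x=4, y=2) -> (x=3, y=2)
  L (left): (x=3, y=2) -> (x=2, y=2)
  R (right): (x=2, y=2) -> (x=3, y=2)
Final: (x=3, y=2)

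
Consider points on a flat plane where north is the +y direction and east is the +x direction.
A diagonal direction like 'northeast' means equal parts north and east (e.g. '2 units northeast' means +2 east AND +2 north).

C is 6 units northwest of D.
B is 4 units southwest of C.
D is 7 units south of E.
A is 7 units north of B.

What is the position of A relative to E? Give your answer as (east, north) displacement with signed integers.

Place E at the origin (east=0, north=0).
  D is 7 units south of E: delta (east=+0, north=-7); D at (east=0, north=-7).
  C is 6 units northwest of D: delta (east=-6, north=+6); C at (east=-6, north=-1).
  B is 4 units southwest of C: delta (east=-4, north=-4); B at (east=-10, north=-5).
  A is 7 units north of B: delta (east=+0, north=+7); A at (east=-10, north=2).
Therefore A relative to E: (east=-10, north=2).

Answer: A is at (east=-10, north=2) relative to E.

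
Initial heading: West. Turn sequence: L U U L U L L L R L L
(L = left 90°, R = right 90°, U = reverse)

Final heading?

Start: West
  L (left (90° counter-clockwise)) -> South
  U (U-turn (180°)) -> North
  U (U-turn (180°)) -> South
  L (left (90° counter-clockwise)) -> East
  U (U-turn (180°)) -> West
  L (left (90° counter-clockwise)) -> South
  L (left (90° counter-clockwise)) -> East
  L (left (90° counter-clockwise)) -> North
  R (right (90° clockwise)) -> East
  L (left (90° counter-clockwise)) -> North
  L (left (90° counter-clockwise)) -> West
Final: West

Answer: Final heading: West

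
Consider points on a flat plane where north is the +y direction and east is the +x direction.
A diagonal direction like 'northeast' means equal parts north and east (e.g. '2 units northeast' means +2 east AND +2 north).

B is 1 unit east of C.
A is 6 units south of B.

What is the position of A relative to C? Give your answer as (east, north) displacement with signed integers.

Place C at the origin (east=0, north=0).
  B is 1 unit east of C: delta (east=+1, north=+0); B at (east=1, north=0).
  A is 6 units south of B: delta (east=+0, north=-6); A at (east=1, north=-6).
Therefore A relative to C: (east=1, north=-6).

Answer: A is at (east=1, north=-6) relative to C.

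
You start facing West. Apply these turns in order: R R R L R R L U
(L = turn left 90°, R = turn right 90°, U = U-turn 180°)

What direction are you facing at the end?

Start: West
  R (right (90° clockwise)) -> North
  R (right (90° clockwise)) -> East
  R (right (90° clockwise)) -> South
  L (left (90° counter-clockwise)) -> East
  R (right (90° clockwise)) -> South
  R (right (90° clockwise)) -> West
  L (left (90° counter-clockwise)) -> South
  U (U-turn (180°)) -> North
Final: North

Answer: Final heading: North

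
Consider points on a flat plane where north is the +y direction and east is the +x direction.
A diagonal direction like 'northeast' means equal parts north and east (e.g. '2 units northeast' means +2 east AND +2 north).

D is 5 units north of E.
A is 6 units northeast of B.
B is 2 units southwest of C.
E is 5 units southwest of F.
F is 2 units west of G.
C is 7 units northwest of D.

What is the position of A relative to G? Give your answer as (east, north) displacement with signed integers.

Place G at the origin (east=0, north=0).
  F is 2 units west of G: delta (east=-2, north=+0); F at (east=-2, north=0).
  E is 5 units southwest of F: delta (east=-5, north=-5); E at (east=-7, north=-5).
  D is 5 units north of E: delta (east=+0, north=+5); D at (east=-7, north=0).
  C is 7 units northwest of D: delta (east=-7, north=+7); C at (east=-14, north=7).
  B is 2 units southwest of C: delta (east=-2, north=-2); B at (east=-16, north=5).
  A is 6 units northeast of B: delta (east=+6, north=+6); A at (east=-10, north=11).
Therefore A relative to G: (east=-10, north=11).

Answer: A is at (east=-10, north=11) relative to G.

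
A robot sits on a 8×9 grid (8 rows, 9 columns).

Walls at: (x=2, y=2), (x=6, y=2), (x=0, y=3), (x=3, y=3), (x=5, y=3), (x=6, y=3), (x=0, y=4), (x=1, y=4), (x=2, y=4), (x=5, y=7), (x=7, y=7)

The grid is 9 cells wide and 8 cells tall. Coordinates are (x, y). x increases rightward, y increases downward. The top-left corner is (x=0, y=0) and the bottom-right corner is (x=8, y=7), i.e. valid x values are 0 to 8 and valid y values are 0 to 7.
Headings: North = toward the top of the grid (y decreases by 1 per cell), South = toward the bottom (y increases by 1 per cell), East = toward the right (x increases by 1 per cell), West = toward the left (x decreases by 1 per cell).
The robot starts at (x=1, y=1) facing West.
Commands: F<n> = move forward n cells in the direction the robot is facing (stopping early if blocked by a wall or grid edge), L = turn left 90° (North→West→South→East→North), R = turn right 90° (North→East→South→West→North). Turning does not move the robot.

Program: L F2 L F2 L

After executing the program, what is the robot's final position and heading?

Start: (x=1, y=1), facing West
  L: turn left, now facing South
  F2: move forward 2, now at (x=1, y=3)
  L: turn left, now facing East
  F2: move forward 1/2 (blocked), now at (x=2, y=3)
  L: turn left, now facing North
Final: (x=2, y=3), facing North

Answer: Final position: (x=2, y=3), facing North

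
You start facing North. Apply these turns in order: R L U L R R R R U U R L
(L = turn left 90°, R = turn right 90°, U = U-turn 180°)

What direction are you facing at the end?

Answer: Final heading: East

Derivation:
Start: North
  R (right (90° clockwise)) -> East
  L (left (90° counter-clockwise)) -> North
  U (U-turn (180°)) -> South
  L (left (90° counter-clockwise)) -> East
  R (right (90° clockwise)) -> South
  R (right (90° clockwise)) -> West
  R (right (90° clockwise)) -> North
  R (right (90° clockwise)) -> East
  U (U-turn (180°)) -> West
  U (U-turn (180°)) -> East
  R (right (90° clockwise)) -> South
  L (left (90° counter-clockwise)) -> East
Final: East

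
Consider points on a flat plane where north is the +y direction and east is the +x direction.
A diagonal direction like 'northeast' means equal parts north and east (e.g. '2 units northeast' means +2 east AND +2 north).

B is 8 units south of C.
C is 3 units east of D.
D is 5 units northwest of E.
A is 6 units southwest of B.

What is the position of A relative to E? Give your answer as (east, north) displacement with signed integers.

Place E at the origin (east=0, north=0).
  D is 5 units northwest of E: delta (east=-5, north=+5); D at (east=-5, north=5).
  C is 3 units east of D: delta (east=+3, north=+0); C at (east=-2, north=5).
  B is 8 units south of C: delta (east=+0, north=-8); B at (east=-2, north=-3).
  A is 6 units southwest of B: delta (east=-6, north=-6); A at (east=-8, north=-9).
Therefore A relative to E: (east=-8, north=-9).

Answer: A is at (east=-8, north=-9) relative to E.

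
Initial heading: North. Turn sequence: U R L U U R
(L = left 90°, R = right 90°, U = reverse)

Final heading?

Answer: Final heading: West

Derivation:
Start: North
  U (U-turn (180°)) -> South
  R (right (90° clockwise)) -> West
  L (left (90° counter-clockwise)) -> South
  U (U-turn (180°)) -> North
  U (U-turn (180°)) -> South
  R (right (90° clockwise)) -> West
Final: West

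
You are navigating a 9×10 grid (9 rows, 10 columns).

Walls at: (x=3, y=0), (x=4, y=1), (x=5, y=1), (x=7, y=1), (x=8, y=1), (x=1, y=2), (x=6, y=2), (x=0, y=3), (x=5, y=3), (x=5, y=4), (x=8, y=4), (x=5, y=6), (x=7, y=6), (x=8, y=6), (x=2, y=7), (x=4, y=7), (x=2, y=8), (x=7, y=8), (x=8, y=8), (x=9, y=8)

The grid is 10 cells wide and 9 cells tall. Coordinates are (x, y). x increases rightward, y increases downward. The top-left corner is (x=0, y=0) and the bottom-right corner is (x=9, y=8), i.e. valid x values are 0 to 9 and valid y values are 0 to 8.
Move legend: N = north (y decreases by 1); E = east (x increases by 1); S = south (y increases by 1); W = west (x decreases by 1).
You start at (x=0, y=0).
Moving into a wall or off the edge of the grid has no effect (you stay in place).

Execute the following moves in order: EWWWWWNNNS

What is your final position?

Answer: Final position: (x=0, y=1)

Derivation:
Start: (x=0, y=0)
  E (east): (x=0, y=0) -> (x=1, y=0)
  W (west): (x=1, y=0) -> (x=0, y=0)
  [×4]W (west): blocked, stay at (x=0, y=0)
  [×3]N (north): blocked, stay at (x=0, y=0)
  S (south): (x=0, y=0) -> (x=0, y=1)
Final: (x=0, y=1)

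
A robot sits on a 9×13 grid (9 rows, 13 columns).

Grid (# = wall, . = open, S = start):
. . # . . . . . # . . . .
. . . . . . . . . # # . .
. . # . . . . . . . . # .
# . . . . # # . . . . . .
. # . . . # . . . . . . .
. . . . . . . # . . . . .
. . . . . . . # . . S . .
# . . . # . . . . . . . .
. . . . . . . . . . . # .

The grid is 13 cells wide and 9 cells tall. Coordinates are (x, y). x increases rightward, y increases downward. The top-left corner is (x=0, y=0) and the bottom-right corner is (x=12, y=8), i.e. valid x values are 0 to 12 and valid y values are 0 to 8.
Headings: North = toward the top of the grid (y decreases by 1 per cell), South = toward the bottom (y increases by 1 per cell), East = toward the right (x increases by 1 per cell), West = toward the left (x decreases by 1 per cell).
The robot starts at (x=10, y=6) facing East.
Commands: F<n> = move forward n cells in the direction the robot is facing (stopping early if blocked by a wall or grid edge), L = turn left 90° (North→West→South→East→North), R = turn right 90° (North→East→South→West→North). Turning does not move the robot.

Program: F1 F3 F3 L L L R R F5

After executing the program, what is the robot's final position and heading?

Answer: Final position: (x=12, y=1), facing North

Derivation:
Start: (x=10, y=6), facing East
  F1: move forward 1, now at (x=11, y=6)
  F3: move forward 1/3 (blocked), now at (x=12, y=6)
  F3: move forward 0/3 (blocked), now at (x=12, y=6)
  L: turn left, now facing North
  L: turn left, now facing West
  L: turn left, now facing South
  R: turn right, now facing West
  R: turn right, now facing North
  F5: move forward 5, now at (x=12, y=1)
Final: (x=12, y=1), facing North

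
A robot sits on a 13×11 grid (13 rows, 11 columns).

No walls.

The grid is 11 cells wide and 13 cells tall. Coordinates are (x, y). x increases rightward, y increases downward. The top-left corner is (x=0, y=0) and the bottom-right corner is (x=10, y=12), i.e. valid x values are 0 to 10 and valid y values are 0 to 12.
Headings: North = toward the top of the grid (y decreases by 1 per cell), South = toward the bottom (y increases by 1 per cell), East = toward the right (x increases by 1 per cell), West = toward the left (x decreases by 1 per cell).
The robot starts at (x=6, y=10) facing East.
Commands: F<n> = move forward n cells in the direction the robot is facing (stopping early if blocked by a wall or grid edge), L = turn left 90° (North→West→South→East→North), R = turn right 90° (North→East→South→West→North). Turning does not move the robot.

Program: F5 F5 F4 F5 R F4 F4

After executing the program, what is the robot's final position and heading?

Answer: Final position: (x=10, y=12), facing South

Derivation:
Start: (x=6, y=10), facing East
  F5: move forward 4/5 (blocked), now at (x=10, y=10)
  F5: move forward 0/5 (blocked), now at (x=10, y=10)
  F4: move forward 0/4 (blocked), now at (x=10, y=10)
  F5: move forward 0/5 (blocked), now at (x=10, y=10)
  R: turn right, now facing South
  F4: move forward 2/4 (blocked), now at (x=10, y=12)
  F4: move forward 0/4 (blocked), now at (x=10, y=12)
Final: (x=10, y=12), facing South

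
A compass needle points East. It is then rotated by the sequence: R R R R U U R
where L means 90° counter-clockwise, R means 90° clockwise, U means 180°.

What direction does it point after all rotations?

Start: East
  R (right (90° clockwise)) -> South
  R (right (90° clockwise)) -> West
  R (right (90° clockwise)) -> North
  R (right (90° clockwise)) -> East
  U (U-turn (180°)) -> West
  U (U-turn (180°)) -> East
  R (right (90° clockwise)) -> South
Final: South

Answer: Final heading: South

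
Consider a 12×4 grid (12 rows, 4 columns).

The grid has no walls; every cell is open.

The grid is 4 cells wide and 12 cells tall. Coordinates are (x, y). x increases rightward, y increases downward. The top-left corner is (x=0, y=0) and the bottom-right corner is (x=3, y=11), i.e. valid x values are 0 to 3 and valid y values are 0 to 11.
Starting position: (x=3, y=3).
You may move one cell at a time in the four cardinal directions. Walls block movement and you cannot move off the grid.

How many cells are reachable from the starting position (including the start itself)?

Answer: Reachable cells: 48

Derivation:
BFS flood-fill from (x=3, y=3):
  Distance 0: (x=3, y=3)
  Distance 1: (x=3, y=2), (x=2, y=3), (x=3, y=4)
  Distance 2: (x=3, y=1), (x=2, y=2), (x=1, y=3), (x=2, y=4), (x=3, y=5)
  Distance 3: (x=3, y=0), (x=2, y=1), (x=1, y=2), (x=0, y=3), (x=1, y=4), (x=2, y=5), (x=3, y=6)
  Distance 4: (x=2, y=0), (x=1, y=1), (x=0, y=2), (x=0, y=4), (x=1, y=5), (x=2, y=6), (x=3, y=7)
  Distance 5: (x=1, y=0), (x=0, y=1), (x=0, y=5), (x=1, y=6), (x=2, y=7), (x=3, y=8)
  Distance 6: (x=0, y=0), (x=0, y=6), (x=1, y=7), (x=2, y=8), (x=3, y=9)
  Distance 7: (x=0, y=7), (x=1, y=8), (x=2, y=9), (x=3, y=10)
  Distance 8: (x=0, y=8), (x=1, y=9), (x=2, y=10), (x=3, y=11)
  Distance 9: (x=0, y=9), (x=1, y=10), (x=2, y=11)
  Distance 10: (x=0, y=10), (x=1, y=11)
  Distance 11: (x=0, y=11)
Total reachable: 48 (grid has 48 open cells total)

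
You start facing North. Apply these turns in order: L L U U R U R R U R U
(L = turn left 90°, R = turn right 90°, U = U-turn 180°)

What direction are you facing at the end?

Answer: Final heading: North

Derivation:
Start: North
  L (left (90° counter-clockwise)) -> West
  L (left (90° counter-clockwise)) -> South
  U (U-turn (180°)) -> North
  U (U-turn (180°)) -> South
  R (right (90° clockwise)) -> West
  U (U-turn (180°)) -> East
  R (right (90° clockwise)) -> South
  R (right (90° clockwise)) -> West
  U (U-turn (180°)) -> East
  R (right (90° clockwise)) -> South
  U (U-turn (180°)) -> North
Final: North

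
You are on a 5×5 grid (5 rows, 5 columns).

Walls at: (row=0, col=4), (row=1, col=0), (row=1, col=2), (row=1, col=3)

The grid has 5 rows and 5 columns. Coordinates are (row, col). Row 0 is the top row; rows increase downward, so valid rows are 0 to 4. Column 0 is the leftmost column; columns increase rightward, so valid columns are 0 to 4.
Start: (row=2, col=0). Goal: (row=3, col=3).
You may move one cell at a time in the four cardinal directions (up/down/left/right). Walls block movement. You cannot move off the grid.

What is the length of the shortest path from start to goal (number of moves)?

BFS from (row=2, col=0) until reaching (row=3, col=3):
  Distance 0: (row=2, col=0)
  Distance 1: (row=2, col=1), (row=3, col=0)
  Distance 2: (row=1, col=1), (row=2, col=2), (row=3, col=1), (row=4, col=0)
  Distance 3: (row=0, col=1), (row=2, col=3), (row=3, col=2), (row=4, col=1)
  Distance 4: (row=0, col=0), (row=0, col=2), (row=2, col=4), (row=3, col=3), (row=4, col=2)  <- goal reached here
One shortest path (4 moves): (row=2, col=0) -> (row=2, col=1) -> (row=2, col=2) -> (row=2, col=3) -> (row=3, col=3)

Answer: Shortest path length: 4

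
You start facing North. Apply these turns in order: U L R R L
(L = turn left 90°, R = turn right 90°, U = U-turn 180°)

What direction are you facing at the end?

Start: North
  U (U-turn (180°)) -> South
  L (left (90° counter-clockwise)) -> East
  R (right (90° clockwise)) -> South
  R (right (90° clockwise)) -> West
  L (left (90° counter-clockwise)) -> South
Final: South

Answer: Final heading: South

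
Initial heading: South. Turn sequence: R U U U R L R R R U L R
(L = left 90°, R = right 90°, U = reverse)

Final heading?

Start: South
  R (right (90° clockwise)) -> West
  U (U-turn (180°)) -> East
  U (U-turn (180°)) -> West
  U (U-turn (180°)) -> East
  R (right (90° clockwise)) -> South
  L (left (90° counter-clockwise)) -> East
  R (right (90° clockwise)) -> South
  R (right (90° clockwise)) -> West
  R (right (90° clockwise)) -> North
  U (U-turn (180°)) -> South
  L (left (90° counter-clockwise)) -> East
  R (right (90° clockwise)) -> South
Final: South

Answer: Final heading: South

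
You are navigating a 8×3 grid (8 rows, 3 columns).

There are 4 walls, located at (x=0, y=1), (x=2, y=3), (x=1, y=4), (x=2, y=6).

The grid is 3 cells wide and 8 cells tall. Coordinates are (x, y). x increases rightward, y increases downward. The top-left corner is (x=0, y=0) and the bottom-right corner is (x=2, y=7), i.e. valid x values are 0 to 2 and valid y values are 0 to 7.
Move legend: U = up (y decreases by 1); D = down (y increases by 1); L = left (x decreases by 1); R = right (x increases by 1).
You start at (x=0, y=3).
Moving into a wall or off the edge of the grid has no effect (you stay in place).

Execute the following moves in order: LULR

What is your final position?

Start: (x=0, y=3)
  L (left): blocked, stay at (x=0, y=3)
  U (up): (x=0, y=3) -> (x=0, y=2)
  L (left): blocked, stay at (x=0, y=2)
  R (right): (x=0, y=2) -> (x=1, y=2)
Final: (x=1, y=2)

Answer: Final position: (x=1, y=2)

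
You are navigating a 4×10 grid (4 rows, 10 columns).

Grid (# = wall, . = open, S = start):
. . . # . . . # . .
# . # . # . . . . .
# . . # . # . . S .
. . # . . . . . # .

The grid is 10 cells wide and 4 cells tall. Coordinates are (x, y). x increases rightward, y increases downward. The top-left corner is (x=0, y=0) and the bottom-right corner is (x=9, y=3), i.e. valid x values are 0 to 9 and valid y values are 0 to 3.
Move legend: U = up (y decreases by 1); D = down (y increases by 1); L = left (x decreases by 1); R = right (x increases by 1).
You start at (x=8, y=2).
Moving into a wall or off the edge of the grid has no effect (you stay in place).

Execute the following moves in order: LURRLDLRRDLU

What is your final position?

Answer: Final position: (x=9, y=2)

Derivation:
Start: (x=8, y=2)
  L (left): (x=8, y=2) -> (x=7, y=2)
  U (up): (x=7, y=2) -> (x=7, y=1)
  R (right): (x=7, y=1) -> (x=8, y=1)
  R (right): (x=8, y=1) -> (x=9, y=1)
  L (left): (x=9, y=1) -> (x=8, y=1)
  D (down): (x=8, y=1) -> (x=8, y=2)
  L (left): (x=8, y=2) -> (x=7, y=2)
  R (right): (x=7, y=2) -> (x=8, y=2)
  R (right): (x=8, y=2) -> (x=9, y=2)
  D (down): (x=9, y=2) -> (x=9, y=3)
  L (left): blocked, stay at (x=9, y=3)
  U (up): (x=9, y=3) -> (x=9, y=2)
Final: (x=9, y=2)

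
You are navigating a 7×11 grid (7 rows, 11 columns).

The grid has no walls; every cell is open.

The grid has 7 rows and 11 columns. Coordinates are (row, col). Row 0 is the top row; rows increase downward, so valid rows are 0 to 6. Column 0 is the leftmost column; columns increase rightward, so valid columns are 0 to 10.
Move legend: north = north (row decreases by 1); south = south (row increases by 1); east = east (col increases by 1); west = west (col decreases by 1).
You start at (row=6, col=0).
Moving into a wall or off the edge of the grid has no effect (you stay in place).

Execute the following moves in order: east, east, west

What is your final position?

Answer: Final position: (row=6, col=1)

Derivation:
Start: (row=6, col=0)
  east (east): (row=6, col=0) -> (row=6, col=1)
  east (east): (row=6, col=1) -> (row=6, col=2)
  west (west): (row=6, col=2) -> (row=6, col=1)
Final: (row=6, col=1)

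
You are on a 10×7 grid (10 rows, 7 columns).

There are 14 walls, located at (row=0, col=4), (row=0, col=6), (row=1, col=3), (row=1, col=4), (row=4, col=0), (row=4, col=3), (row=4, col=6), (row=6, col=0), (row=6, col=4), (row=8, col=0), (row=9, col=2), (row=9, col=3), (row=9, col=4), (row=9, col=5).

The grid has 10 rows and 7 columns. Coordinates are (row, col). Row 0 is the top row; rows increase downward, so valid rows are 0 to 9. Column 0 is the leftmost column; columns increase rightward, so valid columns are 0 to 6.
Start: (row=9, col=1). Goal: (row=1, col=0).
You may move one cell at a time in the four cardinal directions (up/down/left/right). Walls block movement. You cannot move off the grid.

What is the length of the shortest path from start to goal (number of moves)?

BFS from (row=9, col=1) until reaching (row=1, col=0):
  Distance 0: (row=9, col=1)
  Distance 1: (row=8, col=1), (row=9, col=0)
  Distance 2: (row=7, col=1), (row=8, col=2)
  Distance 3: (row=6, col=1), (row=7, col=0), (row=7, col=2), (row=8, col=3)
  Distance 4: (row=5, col=1), (row=6, col=2), (row=7, col=3), (row=8, col=4)
  Distance 5: (row=4, col=1), (row=5, col=0), (row=5, col=2), (row=6, col=3), (row=7, col=4), (row=8, col=5)
  Distance 6: (row=3, col=1), (row=4, col=2), (row=5, col=3), (row=7, col=5), (row=8, col=6)
  Distance 7: (row=2, col=1), (row=3, col=0), (row=3, col=2), (row=5, col=4), (row=6, col=5), (row=7, col=6), (row=9, col=6)
  Distance 8: (row=1, col=1), (row=2, col=0), (row=2, col=2), (row=3, col=3), (row=4, col=4), (row=5, col=5), (row=6, col=6)
  Distance 9: (row=0, col=1), (row=1, col=0), (row=1, col=2), (row=2, col=3), (row=3, col=4), (row=4, col=5), (row=5, col=6)  <- goal reached here
One shortest path (9 moves): (row=9, col=1) -> (row=8, col=1) -> (row=7, col=1) -> (row=6, col=1) -> (row=5, col=1) -> (row=4, col=1) -> (row=3, col=1) -> (row=3, col=0) -> (row=2, col=0) -> (row=1, col=0)

Answer: Shortest path length: 9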